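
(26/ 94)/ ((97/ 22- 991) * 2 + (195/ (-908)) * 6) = -64922/ 463443735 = -0.00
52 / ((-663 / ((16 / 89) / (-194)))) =32 / 440283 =0.00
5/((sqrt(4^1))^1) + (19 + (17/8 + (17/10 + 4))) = 1173/40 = 29.32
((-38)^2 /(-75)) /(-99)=1444 /7425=0.19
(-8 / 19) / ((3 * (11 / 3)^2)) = -24 / 2299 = -0.01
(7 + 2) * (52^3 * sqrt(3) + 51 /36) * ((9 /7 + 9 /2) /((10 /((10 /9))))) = 459 /56 + 5694624 * sqrt(3) /7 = 1409062.21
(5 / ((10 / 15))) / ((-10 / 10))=-15 / 2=-7.50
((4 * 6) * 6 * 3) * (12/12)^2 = 432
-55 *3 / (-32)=165 / 32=5.16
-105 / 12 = -35 / 4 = -8.75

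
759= 759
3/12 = 1/4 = 0.25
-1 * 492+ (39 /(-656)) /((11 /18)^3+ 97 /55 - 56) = -698903812239 /1420539382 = -492.00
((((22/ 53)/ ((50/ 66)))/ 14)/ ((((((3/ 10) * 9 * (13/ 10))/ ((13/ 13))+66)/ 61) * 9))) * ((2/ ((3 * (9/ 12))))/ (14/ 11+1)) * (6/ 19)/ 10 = 2598112/ 55122298875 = 0.00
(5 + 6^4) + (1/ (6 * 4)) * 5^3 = 31349/ 24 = 1306.21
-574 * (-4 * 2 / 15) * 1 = 4592 / 15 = 306.13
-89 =-89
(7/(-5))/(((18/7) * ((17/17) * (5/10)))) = -49/45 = -1.09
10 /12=5 /6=0.83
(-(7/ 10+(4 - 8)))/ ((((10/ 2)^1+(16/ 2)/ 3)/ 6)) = 2.58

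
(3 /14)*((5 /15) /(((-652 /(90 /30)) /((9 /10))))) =-27 /91280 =-0.00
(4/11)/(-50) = -2/275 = -0.01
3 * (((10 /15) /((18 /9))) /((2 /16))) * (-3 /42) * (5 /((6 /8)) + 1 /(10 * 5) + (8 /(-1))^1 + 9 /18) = 244 /525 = 0.46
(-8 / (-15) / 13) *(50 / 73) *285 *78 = 45600 / 73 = 624.66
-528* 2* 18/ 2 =-9504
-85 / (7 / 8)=-680 / 7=-97.14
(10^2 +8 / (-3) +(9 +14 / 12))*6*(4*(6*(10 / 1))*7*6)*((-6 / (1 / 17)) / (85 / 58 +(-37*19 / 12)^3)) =33232434278400 / 10075365443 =3298.39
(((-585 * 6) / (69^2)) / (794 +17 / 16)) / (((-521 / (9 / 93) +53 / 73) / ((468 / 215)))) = 7994376 / 21320093405573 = 0.00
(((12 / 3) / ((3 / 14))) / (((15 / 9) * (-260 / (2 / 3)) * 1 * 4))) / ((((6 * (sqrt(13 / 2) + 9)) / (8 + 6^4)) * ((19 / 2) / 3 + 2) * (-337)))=54768 / 505895975-9128 * sqrt(26) / 1517687925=0.00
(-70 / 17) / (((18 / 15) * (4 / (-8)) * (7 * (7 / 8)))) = 400 / 357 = 1.12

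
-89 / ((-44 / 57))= 5073 / 44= 115.30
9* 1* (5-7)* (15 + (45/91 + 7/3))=-29202/91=-320.90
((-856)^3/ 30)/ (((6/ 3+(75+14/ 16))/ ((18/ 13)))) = -15053328384/ 40495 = -371733.01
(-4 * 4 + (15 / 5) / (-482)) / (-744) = 7715 / 358608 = 0.02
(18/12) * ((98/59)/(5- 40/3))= -441/1475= -0.30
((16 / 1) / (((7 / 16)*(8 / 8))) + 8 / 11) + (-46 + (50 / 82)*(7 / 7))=-25545 / 3157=-8.09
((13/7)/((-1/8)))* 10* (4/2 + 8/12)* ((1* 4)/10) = -3328/21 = -158.48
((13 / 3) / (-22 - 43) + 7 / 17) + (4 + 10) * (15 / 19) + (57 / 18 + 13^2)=592913 / 3230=183.56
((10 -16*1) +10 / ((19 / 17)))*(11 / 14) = 44 / 19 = 2.32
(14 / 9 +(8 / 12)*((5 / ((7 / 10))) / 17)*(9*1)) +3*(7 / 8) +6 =108827 / 8568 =12.70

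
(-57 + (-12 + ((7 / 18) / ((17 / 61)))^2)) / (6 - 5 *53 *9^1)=6278555 / 222760044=0.03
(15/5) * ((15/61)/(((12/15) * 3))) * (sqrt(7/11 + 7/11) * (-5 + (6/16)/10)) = -5955 * sqrt(154)/42944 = -1.72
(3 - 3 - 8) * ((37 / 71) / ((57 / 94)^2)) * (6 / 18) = -3.78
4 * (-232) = -928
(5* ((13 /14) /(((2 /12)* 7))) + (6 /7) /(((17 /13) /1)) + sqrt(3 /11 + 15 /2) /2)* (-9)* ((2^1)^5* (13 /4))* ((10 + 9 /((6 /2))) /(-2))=4563* sqrt(418) /11 + 23490324 /833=36680.65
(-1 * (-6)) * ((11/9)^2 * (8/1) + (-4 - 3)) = 29.70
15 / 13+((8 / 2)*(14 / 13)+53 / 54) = 4523 / 702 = 6.44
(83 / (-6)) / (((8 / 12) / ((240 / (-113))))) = 4980 / 113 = 44.07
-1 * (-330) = 330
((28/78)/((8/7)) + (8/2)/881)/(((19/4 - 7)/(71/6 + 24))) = -9415495/1855386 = -5.07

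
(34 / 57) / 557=34 / 31749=0.00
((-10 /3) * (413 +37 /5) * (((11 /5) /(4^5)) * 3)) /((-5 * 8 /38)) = 219659 /25600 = 8.58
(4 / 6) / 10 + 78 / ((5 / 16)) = 749 / 3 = 249.67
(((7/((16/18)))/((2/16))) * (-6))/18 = -21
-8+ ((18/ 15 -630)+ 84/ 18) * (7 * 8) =-524392/ 15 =-34959.47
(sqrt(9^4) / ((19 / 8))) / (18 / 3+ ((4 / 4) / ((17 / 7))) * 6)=153 / 38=4.03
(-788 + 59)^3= -387420489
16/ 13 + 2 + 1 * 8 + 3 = 185/ 13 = 14.23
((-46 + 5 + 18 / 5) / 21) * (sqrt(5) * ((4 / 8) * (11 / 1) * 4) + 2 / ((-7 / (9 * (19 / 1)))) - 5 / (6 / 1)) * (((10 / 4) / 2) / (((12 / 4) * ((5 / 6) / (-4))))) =-390269 / 2205 + 8228 * sqrt(5) / 105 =-1.77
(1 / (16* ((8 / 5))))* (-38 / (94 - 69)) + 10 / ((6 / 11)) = 17543 / 960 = 18.27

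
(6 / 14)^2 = 9 / 49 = 0.18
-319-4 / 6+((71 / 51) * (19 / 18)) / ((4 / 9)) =-43025 / 136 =-316.36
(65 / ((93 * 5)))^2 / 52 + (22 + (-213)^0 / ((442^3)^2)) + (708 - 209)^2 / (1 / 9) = 144526464032997062540296153 / 64491059699202517056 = 2241031.00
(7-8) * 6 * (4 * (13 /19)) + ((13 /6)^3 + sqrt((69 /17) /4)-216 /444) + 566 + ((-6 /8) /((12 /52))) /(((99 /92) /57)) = sqrt(1173) /34 + 646604417 /1670328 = 388.12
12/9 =4/3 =1.33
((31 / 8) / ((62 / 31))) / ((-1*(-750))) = 31 / 12000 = 0.00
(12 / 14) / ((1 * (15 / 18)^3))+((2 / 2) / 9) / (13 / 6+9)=262246 / 175875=1.49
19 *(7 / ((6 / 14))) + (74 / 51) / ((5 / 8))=79727 / 255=312.65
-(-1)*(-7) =-7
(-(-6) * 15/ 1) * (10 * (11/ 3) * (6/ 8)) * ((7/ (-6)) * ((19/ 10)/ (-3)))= 7315/ 4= 1828.75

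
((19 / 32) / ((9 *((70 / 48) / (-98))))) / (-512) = 133 / 15360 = 0.01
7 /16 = 0.44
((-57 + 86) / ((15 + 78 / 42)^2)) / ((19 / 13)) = 18473 / 264556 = 0.07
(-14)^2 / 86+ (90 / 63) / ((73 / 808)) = 397518 / 21973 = 18.09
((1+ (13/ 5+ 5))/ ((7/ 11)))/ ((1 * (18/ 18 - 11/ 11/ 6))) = 2838/ 175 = 16.22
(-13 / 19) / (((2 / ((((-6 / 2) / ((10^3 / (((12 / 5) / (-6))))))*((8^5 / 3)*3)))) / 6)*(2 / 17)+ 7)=-8146944 / 83361379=-0.10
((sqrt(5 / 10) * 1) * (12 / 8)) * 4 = 3 * sqrt(2) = 4.24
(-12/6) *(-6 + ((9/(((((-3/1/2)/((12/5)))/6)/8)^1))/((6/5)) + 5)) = 1154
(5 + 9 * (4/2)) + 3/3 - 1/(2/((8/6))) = 70/3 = 23.33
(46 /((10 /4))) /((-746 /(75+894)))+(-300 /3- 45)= -314999 /1865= -168.90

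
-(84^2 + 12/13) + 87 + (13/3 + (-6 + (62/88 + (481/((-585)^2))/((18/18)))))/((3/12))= -2019428272/289575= -6973.77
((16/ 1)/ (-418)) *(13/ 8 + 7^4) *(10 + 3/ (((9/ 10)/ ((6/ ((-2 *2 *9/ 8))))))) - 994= -943588/ 627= -1504.93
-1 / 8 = -0.12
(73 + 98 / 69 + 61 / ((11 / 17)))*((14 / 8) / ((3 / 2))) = 448133 / 2277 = 196.81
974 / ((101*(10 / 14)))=6818 / 505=13.50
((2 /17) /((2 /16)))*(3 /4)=12 /17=0.71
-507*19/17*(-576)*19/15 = 35141184/85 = 413425.69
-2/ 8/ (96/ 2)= -1/ 192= -0.01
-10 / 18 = -5 / 9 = -0.56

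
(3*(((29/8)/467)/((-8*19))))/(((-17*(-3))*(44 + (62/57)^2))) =-4959/74588492800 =-0.00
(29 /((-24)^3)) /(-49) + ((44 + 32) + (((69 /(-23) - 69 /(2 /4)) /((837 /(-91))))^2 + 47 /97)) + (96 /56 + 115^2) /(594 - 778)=1043911051972273 /4356864142848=239.60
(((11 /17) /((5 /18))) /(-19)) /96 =-33 /25840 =-0.00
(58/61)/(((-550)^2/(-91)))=-2639/9226250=-0.00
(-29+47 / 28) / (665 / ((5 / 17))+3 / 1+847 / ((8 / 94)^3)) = -12240 / 616580839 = -0.00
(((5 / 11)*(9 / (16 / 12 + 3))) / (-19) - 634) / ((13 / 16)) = -27563408 / 35321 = -780.37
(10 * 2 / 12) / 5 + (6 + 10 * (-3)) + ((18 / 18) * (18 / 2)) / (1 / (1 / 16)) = -1109 / 48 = -23.10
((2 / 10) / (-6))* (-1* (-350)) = -35 / 3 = -11.67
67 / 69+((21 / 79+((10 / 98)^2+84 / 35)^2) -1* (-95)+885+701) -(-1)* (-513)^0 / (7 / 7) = 1326912318944119 / 785598256275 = 1689.05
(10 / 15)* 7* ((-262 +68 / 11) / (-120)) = 3283 / 330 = 9.95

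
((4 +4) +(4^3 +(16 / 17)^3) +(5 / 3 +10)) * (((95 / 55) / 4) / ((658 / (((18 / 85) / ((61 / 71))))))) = 5040340197 / 368760248780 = 0.01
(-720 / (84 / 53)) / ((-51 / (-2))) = -2120 / 119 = -17.82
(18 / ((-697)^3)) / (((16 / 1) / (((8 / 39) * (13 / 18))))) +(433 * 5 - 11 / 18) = 6595931541602 / 3047479857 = 2164.39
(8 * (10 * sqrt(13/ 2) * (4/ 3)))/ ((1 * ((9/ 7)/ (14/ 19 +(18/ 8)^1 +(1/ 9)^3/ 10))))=46337368 * sqrt(26)/ 373977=631.79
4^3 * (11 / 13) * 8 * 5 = 28160 / 13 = 2166.15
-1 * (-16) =16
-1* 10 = -10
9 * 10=90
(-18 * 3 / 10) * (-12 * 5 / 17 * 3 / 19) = 972 / 323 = 3.01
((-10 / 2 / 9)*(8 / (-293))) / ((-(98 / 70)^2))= -1000 / 129213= -0.01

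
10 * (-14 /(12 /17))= -595 /3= -198.33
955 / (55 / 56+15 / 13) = 139048 / 311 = 447.10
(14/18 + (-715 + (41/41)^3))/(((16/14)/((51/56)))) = -109123/192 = -568.35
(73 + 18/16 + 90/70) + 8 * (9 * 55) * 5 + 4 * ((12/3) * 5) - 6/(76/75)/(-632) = 3354745581/168112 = 19955.42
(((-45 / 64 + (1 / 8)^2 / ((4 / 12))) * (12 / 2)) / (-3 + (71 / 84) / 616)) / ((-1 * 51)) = -67914 / 2637737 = -0.03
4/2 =2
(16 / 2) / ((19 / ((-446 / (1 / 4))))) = -14272 / 19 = -751.16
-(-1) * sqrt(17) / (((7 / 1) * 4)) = sqrt(17) / 28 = 0.15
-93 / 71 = -1.31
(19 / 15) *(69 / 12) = 437 / 60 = 7.28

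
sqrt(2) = 1.41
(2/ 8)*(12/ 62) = 3/ 62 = 0.05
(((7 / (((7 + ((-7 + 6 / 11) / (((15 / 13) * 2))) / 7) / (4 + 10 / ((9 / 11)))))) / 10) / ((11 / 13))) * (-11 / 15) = -1023022 / 686115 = -1.49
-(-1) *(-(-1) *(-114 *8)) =-912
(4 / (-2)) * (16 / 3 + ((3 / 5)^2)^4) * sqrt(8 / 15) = -25078732 * sqrt(30) / 17578125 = -7.81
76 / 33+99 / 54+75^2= 123841 / 22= 5629.14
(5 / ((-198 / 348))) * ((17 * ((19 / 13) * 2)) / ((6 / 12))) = -374680 / 429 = -873.38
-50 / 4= -25 / 2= -12.50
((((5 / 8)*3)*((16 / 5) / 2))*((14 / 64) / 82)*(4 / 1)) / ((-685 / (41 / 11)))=-21 / 120560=-0.00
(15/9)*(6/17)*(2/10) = 2/17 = 0.12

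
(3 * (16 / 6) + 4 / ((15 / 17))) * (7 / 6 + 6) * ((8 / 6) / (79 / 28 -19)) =-452704 / 61155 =-7.40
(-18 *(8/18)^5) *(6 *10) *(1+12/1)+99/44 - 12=-2215213/8748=-253.23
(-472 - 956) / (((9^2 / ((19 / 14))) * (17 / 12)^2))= -608 / 51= -11.92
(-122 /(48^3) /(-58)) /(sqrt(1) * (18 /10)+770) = 305 /12376461312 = 0.00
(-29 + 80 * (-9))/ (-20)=749/ 20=37.45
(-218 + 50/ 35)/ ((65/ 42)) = -9096/ 65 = -139.94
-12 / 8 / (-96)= 1 / 64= 0.02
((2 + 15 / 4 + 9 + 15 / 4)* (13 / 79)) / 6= 481 / 948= 0.51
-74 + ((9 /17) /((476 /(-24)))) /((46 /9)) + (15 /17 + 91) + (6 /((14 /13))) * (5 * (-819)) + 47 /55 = -58337816287 /2559095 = -22796.27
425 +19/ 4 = 429.75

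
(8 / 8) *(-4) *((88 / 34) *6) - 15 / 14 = -15039 / 238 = -63.19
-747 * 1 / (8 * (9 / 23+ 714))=-5727 / 43816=-0.13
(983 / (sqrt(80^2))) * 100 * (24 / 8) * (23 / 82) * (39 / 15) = 881751 / 328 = 2688.27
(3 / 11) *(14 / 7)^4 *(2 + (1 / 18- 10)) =-104 / 3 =-34.67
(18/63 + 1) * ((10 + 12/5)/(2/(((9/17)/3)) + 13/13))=1674/1295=1.29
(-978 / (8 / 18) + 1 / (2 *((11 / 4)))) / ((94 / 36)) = -435663 / 517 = -842.68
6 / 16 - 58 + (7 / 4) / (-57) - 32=-40883 / 456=-89.66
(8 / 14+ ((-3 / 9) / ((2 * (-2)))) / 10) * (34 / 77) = 8279 / 32340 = 0.26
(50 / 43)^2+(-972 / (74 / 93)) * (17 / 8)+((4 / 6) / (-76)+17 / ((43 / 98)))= -39864907577 / 15598164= -2555.74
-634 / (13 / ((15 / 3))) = -3170 / 13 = -243.85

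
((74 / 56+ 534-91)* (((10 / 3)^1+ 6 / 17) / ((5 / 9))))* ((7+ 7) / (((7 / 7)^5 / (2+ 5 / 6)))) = 584727 / 5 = 116945.40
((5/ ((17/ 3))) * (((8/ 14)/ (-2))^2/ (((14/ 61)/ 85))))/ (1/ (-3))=-80.03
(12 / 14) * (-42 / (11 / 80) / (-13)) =2880 / 143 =20.14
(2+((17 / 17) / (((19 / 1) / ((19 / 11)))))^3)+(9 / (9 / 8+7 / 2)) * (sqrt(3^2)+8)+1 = 1201930 / 49247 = 24.41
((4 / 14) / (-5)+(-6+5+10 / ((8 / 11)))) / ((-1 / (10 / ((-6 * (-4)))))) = -1777 / 336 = -5.29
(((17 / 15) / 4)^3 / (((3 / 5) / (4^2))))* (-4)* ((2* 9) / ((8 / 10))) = -4913 / 90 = -54.59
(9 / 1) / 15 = 3 / 5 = 0.60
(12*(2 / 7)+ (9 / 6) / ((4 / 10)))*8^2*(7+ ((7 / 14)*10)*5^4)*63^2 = 5711114304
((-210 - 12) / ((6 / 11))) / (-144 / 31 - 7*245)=12617 / 53309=0.24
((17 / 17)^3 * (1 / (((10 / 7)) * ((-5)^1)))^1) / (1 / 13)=-91 / 50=-1.82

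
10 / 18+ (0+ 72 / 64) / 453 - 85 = -918053 / 10872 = -84.44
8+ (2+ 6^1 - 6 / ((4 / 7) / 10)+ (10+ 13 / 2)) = -145 / 2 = -72.50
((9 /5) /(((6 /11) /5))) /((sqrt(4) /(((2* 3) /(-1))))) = -99 /2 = -49.50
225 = 225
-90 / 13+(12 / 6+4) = -12 / 13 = -0.92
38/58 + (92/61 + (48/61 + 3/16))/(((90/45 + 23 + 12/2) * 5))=2944587/4387120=0.67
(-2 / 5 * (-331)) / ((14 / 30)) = 1986 / 7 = 283.71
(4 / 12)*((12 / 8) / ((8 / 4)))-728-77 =-3219 / 4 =-804.75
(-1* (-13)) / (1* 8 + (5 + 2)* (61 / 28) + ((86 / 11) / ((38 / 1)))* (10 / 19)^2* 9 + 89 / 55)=19616740 / 38299589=0.51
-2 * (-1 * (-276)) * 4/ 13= -2208/ 13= -169.85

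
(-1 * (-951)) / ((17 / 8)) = 7608 / 17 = 447.53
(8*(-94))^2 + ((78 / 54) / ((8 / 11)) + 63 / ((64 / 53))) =325761499 / 576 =565558.16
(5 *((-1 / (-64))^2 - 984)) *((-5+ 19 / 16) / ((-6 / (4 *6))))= -75029.98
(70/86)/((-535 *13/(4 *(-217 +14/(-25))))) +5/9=8847253/13457925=0.66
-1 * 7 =-7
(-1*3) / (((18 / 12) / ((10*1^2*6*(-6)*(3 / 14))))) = 1080 / 7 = 154.29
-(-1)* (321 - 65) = 256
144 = 144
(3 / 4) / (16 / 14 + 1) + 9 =187 / 20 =9.35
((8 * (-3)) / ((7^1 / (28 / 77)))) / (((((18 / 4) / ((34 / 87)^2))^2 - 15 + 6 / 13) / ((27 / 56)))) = -833873664 / 1184120083069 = -0.00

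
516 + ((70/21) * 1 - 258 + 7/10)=7861/30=262.03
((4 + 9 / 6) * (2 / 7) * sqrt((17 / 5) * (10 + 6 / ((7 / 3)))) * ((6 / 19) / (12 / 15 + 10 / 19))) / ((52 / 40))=1.88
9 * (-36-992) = -9252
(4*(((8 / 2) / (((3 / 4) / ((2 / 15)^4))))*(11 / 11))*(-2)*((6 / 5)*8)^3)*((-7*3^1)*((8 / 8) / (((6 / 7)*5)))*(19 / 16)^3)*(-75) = -344157184 / 46875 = -7342.02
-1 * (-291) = 291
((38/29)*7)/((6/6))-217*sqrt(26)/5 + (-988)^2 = 975931.87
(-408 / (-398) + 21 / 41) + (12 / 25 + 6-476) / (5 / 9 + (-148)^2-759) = 29407262586 / 19409241125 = 1.52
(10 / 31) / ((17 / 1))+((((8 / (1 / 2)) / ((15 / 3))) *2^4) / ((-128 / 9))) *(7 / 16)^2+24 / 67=-7047749 / 22597760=-0.31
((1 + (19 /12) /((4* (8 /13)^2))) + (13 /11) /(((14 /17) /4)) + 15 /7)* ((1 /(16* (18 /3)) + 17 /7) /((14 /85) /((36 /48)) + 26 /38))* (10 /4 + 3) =6216431037575 /42186375168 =147.36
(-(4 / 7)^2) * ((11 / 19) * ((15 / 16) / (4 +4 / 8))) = -110 / 2793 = -0.04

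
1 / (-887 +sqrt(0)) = -1 / 887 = -0.00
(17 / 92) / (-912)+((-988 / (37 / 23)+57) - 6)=-1748308277 / 3104448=-563.16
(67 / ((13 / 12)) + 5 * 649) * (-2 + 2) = 0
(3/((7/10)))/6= 5/7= 0.71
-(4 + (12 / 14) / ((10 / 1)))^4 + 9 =-404655976 / 1500625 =-269.66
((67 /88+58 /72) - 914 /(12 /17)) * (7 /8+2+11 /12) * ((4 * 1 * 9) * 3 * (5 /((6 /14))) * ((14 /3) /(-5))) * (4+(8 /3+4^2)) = 77642511401 /594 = 130711298.65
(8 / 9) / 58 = 4 / 261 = 0.02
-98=-98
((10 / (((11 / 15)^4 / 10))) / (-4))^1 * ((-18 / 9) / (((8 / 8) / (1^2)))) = 2531250 / 14641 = 172.89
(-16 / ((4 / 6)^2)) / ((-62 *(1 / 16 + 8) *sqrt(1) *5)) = 96 / 6665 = 0.01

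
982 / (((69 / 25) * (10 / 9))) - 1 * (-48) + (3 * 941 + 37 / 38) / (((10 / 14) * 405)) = 668966621 / 1769850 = 377.98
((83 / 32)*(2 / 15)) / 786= 83 / 188640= 0.00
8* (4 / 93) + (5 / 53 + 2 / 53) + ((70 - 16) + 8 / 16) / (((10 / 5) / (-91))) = -48881363 / 19716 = -2479.27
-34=-34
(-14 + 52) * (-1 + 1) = 0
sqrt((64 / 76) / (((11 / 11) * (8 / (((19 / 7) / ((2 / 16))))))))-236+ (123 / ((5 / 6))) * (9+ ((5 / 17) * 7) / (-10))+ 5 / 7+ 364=4 * sqrt(7) / 7+ 848902 / 595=1428.24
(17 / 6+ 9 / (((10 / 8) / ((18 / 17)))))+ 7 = 8903 / 510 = 17.46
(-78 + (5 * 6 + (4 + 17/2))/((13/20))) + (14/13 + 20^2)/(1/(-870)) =-4536344/13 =-348949.54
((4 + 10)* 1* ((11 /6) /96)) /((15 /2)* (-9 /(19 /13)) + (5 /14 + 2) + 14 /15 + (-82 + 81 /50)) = -256025 /118046928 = -0.00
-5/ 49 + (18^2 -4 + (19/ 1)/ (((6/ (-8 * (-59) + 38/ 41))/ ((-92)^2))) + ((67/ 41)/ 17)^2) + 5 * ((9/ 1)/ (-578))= 12676019.99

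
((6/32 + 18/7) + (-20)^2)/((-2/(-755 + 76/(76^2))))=152038.85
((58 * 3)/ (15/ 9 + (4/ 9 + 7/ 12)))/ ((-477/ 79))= -54984/ 5141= -10.70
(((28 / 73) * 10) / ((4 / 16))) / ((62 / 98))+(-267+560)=317.25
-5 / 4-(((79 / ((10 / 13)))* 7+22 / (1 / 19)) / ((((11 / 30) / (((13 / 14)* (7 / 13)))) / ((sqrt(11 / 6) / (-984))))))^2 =-164756881 / 28402176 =-5.80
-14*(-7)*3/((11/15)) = 4410/11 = 400.91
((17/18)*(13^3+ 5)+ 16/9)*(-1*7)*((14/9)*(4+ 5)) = -1835834/9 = -203981.56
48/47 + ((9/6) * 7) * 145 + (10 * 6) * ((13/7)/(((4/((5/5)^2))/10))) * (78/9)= 2591077/658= 3937.81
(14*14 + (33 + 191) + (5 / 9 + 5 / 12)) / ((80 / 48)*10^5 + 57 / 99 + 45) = 166705 / 66018048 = 0.00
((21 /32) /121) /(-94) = -21 /363968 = -0.00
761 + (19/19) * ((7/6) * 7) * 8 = 2479/3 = 826.33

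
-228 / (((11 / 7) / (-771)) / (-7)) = -8613612 / 11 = -783055.64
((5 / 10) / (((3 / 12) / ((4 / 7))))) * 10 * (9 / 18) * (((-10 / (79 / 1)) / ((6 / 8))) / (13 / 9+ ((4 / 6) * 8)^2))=-4800 / 148757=-0.03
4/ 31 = 0.13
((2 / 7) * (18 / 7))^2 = 1296 / 2401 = 0.54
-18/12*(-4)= 6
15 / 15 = 1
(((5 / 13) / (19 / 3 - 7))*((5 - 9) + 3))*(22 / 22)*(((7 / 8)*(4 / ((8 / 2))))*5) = 525 / 208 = 2.52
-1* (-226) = 226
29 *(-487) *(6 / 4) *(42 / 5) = -889749 / 5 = -177949.80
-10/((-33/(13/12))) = 65/198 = 0.33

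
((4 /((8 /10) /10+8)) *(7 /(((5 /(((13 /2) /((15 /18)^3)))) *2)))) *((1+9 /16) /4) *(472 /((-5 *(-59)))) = 2457 /1010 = 2.43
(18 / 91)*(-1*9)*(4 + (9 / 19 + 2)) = -19926 / 1729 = -11.52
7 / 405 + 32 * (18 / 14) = 116689 / 2835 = 41.16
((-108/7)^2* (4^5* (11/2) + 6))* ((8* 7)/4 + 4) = 1183709376/49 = 24157334.20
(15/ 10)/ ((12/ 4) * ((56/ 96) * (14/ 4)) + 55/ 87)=1044/ 4703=0.22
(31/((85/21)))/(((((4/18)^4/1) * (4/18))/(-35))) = -269086293/544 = -494643.92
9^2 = 81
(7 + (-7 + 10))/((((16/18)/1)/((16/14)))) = 90/7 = 12.86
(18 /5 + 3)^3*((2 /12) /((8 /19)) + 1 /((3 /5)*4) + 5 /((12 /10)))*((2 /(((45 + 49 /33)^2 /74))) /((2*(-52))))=-115358093433 /122364112000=-0.94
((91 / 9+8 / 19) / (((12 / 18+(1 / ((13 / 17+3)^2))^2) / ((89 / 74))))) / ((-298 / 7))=-672300793856 / 1517559347685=-0.44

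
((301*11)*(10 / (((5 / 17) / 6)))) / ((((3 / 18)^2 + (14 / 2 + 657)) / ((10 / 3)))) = 2315808 / 683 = 3390.64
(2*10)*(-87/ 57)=-580/ 19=-30.53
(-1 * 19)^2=361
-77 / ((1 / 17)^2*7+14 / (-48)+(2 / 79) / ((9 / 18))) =42191688 / 118801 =355.15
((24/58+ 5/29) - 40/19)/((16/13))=-10881/8816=-1.23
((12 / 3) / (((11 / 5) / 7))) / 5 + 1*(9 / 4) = 211 / 44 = 4.80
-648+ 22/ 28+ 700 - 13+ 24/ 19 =10919/ 266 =41.05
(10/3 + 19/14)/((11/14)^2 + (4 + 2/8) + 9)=1379/4077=0.34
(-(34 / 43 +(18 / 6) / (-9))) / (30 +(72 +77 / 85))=-5015 / 1128363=-0.00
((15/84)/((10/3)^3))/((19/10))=27/10640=0.00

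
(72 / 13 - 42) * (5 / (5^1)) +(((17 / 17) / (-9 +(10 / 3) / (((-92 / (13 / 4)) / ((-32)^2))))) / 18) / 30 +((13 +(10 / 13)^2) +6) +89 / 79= -338272670513 / 21486832380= -15.74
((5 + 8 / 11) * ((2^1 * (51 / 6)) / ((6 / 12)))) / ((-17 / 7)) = -882 / 11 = -80.18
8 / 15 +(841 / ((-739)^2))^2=2385995782343 / 4473722199615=0.53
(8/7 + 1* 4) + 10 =106/7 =15.14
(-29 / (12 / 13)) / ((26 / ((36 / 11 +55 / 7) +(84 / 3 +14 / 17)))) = -505557 / 10472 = -48.28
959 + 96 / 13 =12563 / 13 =966.38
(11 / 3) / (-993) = -0.00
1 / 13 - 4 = -3.92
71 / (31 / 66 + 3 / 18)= 781 / 7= 111.57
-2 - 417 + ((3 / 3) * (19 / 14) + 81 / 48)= -46587 / 112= -415.96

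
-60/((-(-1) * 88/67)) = -1005/22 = -45.68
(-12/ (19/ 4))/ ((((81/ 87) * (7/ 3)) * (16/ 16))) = -464/ 399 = -1.16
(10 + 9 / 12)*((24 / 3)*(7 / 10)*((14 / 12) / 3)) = 2107 / 90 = 23.41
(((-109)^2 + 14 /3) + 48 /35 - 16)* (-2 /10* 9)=-3739377 /175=-21367.87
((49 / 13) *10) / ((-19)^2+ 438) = 490 / 10387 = 0.05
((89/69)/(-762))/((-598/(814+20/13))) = 52421/22707854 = 0.00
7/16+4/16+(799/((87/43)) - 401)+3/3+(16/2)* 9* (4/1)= 394765/1392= 283.60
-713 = -713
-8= -8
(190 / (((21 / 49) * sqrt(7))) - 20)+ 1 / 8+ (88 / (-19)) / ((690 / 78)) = -356567 / 17480+ 190 * sqrt(7) / 3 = 147.17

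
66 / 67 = 0.99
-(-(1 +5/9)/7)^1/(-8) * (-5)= 5/36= 0.14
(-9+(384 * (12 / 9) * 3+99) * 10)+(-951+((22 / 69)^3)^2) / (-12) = 21264518494589579 / 1295017956972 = 16420.25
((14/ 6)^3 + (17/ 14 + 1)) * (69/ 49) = 129697/ 6174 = 21.01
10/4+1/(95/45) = 113/38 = 2.97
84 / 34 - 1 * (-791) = 793.47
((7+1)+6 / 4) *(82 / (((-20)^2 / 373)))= 290567 / 400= 726.42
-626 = -626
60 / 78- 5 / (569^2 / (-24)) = 3239170 / 4208893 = 0.77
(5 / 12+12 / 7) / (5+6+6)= 179 / 1428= 0.13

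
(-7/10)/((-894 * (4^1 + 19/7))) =49/420180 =0.00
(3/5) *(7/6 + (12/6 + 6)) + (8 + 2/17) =463/34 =13.62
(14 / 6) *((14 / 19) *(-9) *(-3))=882 / 19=46.42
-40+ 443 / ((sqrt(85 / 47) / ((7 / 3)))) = -40+ 3101 * sqrt(3995) / 255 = 728.63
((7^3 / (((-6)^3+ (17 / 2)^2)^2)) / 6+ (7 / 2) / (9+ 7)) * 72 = 21092799 / 1322500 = 15.95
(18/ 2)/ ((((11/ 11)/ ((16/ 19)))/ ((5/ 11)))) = 720/ 209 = 3.44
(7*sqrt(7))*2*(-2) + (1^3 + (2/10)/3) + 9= 151/15 - 28*sqrt(7)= -64.01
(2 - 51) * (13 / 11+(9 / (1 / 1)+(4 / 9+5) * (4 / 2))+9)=-145873 / 99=-1473.46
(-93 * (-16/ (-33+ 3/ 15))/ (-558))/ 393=10/ 48339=0.00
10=10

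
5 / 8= 0.62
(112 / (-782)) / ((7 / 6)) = -48 / 391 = -0.12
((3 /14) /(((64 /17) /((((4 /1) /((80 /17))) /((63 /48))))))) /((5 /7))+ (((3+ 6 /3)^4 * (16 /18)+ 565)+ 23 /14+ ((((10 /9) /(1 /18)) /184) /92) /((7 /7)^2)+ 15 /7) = 29978144629 /26661600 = 1124.39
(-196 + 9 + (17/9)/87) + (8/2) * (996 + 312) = 3950252/783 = 5045.02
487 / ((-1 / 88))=-42856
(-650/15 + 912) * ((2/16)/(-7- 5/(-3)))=-1303/64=-20.36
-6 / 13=-0.46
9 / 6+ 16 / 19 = 89 / 38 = 2.34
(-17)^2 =289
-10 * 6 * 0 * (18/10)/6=0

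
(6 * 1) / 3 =2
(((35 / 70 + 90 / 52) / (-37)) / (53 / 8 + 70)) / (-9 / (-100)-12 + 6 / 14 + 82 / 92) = 3735200 / 50272731353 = 0.00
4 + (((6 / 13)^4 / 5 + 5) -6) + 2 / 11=5012431 / 1570855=3.19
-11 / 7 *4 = -44 / 7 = -6.29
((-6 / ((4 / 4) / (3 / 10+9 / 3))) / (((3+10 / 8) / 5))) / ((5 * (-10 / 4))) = 792 / 425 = 1.86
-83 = -83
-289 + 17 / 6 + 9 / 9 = -1711 / 6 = -285.17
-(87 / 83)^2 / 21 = -2523 / 48223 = -0.05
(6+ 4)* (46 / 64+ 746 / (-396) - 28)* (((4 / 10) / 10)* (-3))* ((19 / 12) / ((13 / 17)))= 5968717 / 82368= 72.46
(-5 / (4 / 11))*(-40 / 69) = 550 / 69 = 7.97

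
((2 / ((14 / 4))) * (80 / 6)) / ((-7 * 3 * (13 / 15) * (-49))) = 800 / 93639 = 0.01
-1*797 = -797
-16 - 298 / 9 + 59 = 89 / 9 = 9.89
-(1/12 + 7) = -7.08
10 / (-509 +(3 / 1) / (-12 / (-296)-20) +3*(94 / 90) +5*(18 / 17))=-1883175 / 94294876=-0.02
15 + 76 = 91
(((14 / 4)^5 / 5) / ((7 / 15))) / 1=7203 / 32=225.09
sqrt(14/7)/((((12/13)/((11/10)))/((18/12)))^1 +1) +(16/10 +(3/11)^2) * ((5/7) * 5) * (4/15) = 143 * sqrt(2)/223 +4052/2541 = 2.50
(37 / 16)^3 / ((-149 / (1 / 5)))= -50653 / 3051520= -0.02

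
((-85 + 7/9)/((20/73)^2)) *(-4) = 2019691/450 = 4488.20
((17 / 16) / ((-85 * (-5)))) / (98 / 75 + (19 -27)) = -0.00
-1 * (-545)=545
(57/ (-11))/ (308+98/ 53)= -1007/ 60214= -0.02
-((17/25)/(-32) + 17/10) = -1343/800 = -1.68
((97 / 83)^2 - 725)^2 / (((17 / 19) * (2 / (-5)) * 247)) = -62128453833640 / 10488288941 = -5923.60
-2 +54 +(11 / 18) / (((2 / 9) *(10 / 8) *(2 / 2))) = 271 / 5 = 54.20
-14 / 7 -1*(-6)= 4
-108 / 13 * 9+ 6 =-894 / 13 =-68.77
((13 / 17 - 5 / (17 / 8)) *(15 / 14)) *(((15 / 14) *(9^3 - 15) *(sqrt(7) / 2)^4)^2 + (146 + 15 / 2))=-569091631005 / 60928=-9340395.73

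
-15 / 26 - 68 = -1783 / 26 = -68.58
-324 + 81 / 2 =-567 / 2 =-283.50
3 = 3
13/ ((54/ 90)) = 21.67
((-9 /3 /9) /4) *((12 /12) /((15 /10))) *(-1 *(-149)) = -149 /18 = -8.28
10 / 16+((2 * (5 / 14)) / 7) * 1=285 / 392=0.73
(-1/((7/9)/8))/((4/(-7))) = 18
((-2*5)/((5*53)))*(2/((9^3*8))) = -0.00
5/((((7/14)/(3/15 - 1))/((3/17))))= -24/17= -1.41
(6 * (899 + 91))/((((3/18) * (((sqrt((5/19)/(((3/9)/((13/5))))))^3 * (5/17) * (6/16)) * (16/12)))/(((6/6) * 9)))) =4604688 * sqrt(741)/169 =741690.32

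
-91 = -91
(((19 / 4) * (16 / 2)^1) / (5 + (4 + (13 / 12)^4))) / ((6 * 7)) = 131328 / 1506295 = 0.09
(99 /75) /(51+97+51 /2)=66 /8675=0.01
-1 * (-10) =10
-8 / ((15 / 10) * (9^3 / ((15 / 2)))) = -40 / 729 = -0.05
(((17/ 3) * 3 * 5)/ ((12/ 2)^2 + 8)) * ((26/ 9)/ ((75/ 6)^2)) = 442/ 12375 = 0.04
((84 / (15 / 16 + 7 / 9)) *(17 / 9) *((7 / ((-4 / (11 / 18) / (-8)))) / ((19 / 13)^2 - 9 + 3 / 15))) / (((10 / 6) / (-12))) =30494464 / 35663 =855.07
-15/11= -1.36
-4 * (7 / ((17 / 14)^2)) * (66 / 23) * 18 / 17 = -6519744 / 112999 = -57.70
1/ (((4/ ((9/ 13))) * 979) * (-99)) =-1/ 559988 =-0.00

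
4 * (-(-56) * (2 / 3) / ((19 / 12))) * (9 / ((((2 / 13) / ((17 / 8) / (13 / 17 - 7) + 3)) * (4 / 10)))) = 36680.14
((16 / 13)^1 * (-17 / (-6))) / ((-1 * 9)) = -0.39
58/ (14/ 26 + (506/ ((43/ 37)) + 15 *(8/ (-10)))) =32422/ 236979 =0.14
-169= -169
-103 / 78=-1.32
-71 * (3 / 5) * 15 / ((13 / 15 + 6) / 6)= -57510 / 103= -558.35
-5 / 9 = -0.56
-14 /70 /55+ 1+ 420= 115774 /275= 421.00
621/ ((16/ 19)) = 11799/ 16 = 737.44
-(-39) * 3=117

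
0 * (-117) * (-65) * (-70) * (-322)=0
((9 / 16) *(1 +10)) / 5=99 / 80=1.24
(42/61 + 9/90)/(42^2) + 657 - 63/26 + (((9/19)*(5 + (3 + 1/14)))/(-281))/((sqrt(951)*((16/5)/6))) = 9156568633/13988520 - 5085*sqrt(951)/189555856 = 654.58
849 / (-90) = -283 / 30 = -9.43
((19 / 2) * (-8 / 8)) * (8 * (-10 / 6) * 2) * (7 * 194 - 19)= 1017640 / 3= 339213.33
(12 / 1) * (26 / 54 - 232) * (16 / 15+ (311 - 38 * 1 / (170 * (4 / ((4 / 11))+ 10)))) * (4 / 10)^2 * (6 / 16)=-198967544 / 3825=-52017.66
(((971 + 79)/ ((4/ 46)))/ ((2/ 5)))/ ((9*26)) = 20125/ 156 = 129.01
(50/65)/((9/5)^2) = 250/1053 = 0.24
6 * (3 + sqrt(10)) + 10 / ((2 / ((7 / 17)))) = 6 * sqrt(10) + 341 / 17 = 39.03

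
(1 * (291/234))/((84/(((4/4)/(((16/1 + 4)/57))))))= 0.04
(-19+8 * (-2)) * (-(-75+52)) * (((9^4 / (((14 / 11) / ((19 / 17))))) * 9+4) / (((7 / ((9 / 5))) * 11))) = -2554833951 / 2618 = -975872.40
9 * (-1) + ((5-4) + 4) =-4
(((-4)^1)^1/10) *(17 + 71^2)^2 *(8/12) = -34111152/5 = -6822230.40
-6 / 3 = -2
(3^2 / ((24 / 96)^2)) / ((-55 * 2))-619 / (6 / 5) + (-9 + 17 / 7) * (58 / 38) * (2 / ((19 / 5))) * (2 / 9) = -1296685517 / 2501730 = -518.32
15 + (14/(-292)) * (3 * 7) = 2043/146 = 13.99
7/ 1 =7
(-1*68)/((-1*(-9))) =-68/9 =-7.56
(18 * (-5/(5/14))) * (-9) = 2268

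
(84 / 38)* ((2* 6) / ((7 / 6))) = 432 / 19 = 22.74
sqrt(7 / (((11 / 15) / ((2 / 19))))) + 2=sqrt(43890) / 209 + 2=3.00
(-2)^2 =4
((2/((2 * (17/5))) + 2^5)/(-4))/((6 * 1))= -183/136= -1.35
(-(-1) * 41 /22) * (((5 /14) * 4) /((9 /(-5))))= -1025 /693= -1.48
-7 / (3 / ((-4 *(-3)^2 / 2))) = 42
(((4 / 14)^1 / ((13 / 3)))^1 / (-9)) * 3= -2 / 91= -0.02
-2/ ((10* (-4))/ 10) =1/ 2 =0.50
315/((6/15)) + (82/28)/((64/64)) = 5533/7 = 790.43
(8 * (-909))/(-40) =909/5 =181.80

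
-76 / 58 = -38 / 29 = -1.31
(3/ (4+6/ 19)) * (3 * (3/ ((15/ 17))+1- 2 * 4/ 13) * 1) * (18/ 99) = 1026/ 715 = 1.43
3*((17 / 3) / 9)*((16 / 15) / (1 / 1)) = 272 / 135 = 2.01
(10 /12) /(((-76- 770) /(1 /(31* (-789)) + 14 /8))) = -856045 /496615536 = -0.00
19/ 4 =4.75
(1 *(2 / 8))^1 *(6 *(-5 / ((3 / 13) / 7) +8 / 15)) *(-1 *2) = 2267 / 5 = 453.40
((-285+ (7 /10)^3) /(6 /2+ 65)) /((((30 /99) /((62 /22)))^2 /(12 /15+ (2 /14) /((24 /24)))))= -81245946969 /238000000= -341.37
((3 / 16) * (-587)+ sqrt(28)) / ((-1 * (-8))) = -1761 / 128+ sqrt(7) / 4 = -13.10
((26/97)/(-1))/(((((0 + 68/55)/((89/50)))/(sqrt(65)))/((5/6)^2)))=-63635 * sqrt(65)/237456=-2.16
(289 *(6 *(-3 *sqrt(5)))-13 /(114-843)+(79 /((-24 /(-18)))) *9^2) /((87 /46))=321877295 /126846-79764 *sqrt(5) /29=-3612.72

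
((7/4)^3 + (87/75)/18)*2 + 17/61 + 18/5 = 6467803/439200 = 14.73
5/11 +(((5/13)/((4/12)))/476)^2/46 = 8807011595/19375420064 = 0.45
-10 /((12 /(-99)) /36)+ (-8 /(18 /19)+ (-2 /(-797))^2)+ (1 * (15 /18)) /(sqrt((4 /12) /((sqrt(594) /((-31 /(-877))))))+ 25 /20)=-3946500 * sqrt(27187) * 66^(3 /4) /1284926012617-9920 * sqrt(27187) * 66^(1 /4) /1284926012617+ 32624400 * sqrt(66) /1284926012617+ 21759800537567347053224 /7345769107935887577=2962.21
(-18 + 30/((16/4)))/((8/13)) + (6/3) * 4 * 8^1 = 751/16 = 46.94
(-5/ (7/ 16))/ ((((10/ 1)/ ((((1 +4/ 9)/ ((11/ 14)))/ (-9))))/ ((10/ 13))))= 160/ 891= 0.18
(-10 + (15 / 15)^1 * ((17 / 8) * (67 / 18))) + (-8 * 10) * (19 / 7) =-220987 / 1008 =-219.23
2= 2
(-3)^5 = -243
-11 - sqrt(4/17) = -11 - 2*sqrt(17)/17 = -11.49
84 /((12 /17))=119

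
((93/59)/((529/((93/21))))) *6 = 17298/218477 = 0.08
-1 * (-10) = 10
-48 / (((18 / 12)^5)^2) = -16384 / 19683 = -0.83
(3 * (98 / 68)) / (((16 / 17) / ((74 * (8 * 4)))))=10878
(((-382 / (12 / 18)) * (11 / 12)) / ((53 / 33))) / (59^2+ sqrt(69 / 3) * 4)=-241348173 / 2568802516+ 69333 * sqrt(23) / 642200629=-0.09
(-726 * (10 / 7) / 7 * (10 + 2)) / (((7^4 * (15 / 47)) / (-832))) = 227116032 / 117649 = 1930.45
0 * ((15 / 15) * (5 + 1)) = 0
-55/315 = -11/63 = -0.17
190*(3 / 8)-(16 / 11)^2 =33461 / 484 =69.13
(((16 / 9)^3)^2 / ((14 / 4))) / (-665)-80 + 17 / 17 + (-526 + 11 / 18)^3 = -2870169977710510351 / 19790862840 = -145025004.77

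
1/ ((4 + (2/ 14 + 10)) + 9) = 7/ 162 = 0.04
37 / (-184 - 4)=-37 / 188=-0.20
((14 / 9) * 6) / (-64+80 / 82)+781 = 1513291 / 1938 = 780.85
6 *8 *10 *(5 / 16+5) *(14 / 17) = 2100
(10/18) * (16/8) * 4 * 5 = 200/9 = 22.22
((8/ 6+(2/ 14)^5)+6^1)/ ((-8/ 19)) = -7025383/ 403368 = -17.42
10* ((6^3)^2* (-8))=-3732480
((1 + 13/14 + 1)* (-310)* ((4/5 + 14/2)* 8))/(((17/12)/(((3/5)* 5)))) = -14275872/119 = -119965.31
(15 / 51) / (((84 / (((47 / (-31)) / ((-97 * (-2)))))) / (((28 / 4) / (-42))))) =235 / 51527952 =0.00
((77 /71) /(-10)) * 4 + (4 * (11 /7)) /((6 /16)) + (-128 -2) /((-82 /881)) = 431901341 /305655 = 1413.04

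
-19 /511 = -0.04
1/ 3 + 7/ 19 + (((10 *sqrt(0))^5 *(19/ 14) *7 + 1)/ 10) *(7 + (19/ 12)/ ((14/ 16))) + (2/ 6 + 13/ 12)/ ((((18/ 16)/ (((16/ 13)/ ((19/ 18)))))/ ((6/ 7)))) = 2.84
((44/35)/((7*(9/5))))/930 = 22/205065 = 0.00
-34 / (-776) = 17 / 388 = 0.04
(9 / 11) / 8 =9 / 88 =0.10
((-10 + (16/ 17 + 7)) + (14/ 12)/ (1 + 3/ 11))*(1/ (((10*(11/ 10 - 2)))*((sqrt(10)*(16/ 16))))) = 0.04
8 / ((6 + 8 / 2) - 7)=2.67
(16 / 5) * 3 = 9.60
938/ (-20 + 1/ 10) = -9380/ 199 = -47.14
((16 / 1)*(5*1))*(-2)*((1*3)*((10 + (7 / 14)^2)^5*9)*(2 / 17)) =-15640587135 / 272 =-57502158.58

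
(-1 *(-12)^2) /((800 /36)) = -162 /25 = -6.48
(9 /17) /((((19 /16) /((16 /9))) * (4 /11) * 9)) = 704 /2907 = 0.24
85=85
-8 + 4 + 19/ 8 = -13/ 8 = -1.62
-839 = -839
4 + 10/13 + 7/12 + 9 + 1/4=1139/78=14.60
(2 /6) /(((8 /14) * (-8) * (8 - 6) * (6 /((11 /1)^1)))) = -0.07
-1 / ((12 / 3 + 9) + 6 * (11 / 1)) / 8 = -0.00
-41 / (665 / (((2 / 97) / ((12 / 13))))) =-533 / 387030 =-0.00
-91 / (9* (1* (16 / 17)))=-1547 / 144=-10.74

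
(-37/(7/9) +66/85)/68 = -0.69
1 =1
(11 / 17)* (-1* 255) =-165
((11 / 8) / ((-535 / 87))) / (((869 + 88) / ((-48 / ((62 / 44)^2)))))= 2904 / 514135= 0.01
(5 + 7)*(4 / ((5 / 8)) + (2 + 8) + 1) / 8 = 261 / 10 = 26.10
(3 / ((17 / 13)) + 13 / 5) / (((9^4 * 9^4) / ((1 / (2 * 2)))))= 104 / 3658971285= 0.00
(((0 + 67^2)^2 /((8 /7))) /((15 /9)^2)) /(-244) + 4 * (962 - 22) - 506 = -1110725423 /48800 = -22760.77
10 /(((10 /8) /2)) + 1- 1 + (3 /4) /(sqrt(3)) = sqrt(3) /4 + 16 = 16.43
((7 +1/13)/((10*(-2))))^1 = -23/65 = -0.35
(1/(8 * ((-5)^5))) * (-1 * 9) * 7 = 63/25000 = 0.00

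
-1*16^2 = -256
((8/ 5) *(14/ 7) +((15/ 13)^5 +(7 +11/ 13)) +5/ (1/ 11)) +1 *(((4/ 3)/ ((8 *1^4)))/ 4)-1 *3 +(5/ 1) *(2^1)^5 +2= 10119948857/ 44555160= 227.13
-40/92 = -10/23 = -0.43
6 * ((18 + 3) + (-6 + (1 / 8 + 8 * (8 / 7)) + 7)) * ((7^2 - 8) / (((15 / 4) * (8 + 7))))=71791 / 525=136.74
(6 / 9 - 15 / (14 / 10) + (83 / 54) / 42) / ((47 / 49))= -158935 / 15228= -10.44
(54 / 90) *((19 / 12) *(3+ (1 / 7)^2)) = 703 / 245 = 2.87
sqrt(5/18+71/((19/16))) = sqrt(780634)/114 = 7.75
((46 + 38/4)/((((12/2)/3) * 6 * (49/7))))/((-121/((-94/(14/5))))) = 8695/47432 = 0.18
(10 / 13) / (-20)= -1 / 26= -0.04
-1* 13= -13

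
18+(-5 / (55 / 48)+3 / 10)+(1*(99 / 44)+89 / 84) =19919 / 1155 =17.25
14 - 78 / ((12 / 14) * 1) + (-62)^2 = 3767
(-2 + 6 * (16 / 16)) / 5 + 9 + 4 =69 / 5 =13.80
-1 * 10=-10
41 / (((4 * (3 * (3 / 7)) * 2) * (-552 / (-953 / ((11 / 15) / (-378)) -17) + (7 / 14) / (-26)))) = -20159798113 / 102943206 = -195.83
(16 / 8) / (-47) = -2 / 47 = -0.04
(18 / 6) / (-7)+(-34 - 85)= -836 / 7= -119.43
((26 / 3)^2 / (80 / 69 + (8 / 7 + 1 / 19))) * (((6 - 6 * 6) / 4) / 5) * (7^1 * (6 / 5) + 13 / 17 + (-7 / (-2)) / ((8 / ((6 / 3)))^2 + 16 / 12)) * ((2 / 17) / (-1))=3292747367 / 62455790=52.72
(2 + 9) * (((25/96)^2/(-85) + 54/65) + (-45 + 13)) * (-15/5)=3491681567/3394560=1028.61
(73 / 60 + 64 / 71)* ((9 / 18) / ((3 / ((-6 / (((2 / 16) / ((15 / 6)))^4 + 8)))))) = -72184000 / 272640213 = -0.26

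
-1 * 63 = -63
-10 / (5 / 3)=-6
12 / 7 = 1.71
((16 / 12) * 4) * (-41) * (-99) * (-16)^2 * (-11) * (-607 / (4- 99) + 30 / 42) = -287978668032 / 665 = -433050628.62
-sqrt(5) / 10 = -0.22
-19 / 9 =-2.11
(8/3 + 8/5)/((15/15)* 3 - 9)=-32/45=-0.71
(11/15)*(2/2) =11/15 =0.73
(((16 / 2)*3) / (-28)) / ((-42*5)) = 1 / 245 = 0.00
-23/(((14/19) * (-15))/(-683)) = -298471/210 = -1421.29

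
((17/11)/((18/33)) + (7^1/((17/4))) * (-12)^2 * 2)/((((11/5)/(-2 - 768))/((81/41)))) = -229979925/697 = -329956.85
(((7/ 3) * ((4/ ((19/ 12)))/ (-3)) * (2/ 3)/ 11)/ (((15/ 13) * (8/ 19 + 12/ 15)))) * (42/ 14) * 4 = -2912/ 2871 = -1.01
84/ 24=7/ 2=3.50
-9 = -9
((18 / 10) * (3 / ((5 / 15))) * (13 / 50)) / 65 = 81 / 1250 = 0.06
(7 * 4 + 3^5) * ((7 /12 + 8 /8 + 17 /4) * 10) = 47425 /3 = 15808.33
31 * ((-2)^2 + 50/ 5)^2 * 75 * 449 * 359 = 73454738700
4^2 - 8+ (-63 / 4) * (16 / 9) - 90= -110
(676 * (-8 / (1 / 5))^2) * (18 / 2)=9734400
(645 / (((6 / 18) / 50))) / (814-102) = 48375 / 356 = 135.88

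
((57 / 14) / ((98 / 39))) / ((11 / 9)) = 20007 / 15092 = 1.33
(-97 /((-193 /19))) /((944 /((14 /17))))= 0.01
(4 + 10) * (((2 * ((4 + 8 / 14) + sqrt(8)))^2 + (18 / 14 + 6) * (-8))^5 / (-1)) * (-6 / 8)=22693037661347069952 / 40353607 + 2301287154211356672 * sqrt(2) / 5764801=1126903431263.33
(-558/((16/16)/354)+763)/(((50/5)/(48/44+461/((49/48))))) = -24005424462/2695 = -8907393.12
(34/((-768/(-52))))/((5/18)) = 663/80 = 8.29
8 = 8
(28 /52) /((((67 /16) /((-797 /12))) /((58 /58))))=-22316 /2613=-8.54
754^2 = 568516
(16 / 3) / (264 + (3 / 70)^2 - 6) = 78400 / 3792627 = 0.02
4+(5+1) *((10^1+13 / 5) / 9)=62 / 5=12.40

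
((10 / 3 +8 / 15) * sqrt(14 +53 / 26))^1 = 29 * sqrt(10842) / 195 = 15.49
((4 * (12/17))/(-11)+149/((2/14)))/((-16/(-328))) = 7994713/374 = 21376.24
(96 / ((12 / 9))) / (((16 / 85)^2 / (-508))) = -8258175 / 8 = -1032271.88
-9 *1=-9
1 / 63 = 0.02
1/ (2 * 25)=1/ 50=0.02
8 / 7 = 1.14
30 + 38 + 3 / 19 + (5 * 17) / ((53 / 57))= 159.57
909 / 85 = 10.69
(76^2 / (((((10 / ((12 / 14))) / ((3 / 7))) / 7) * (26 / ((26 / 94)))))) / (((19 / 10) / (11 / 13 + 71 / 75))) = 1594176 / 106925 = 14.91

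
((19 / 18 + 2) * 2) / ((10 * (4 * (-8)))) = -11 / 576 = -0.02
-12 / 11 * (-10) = 120 / 11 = 10.91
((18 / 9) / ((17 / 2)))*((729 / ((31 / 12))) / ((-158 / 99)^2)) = 85739148 / 3289007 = 26.07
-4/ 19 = -0.21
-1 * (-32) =32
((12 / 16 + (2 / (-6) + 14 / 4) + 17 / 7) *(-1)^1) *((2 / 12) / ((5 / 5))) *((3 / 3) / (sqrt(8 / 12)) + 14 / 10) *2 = -533 / 180-533 *sqrt(6) / 504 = -5.55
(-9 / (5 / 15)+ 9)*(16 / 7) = -288 / 7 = -41.14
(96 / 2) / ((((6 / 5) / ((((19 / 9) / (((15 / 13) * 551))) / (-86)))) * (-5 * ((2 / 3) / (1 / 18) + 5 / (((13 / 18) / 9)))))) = 338 / 81310635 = 0.00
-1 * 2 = -2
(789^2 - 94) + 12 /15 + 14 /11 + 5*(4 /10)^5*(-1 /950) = 2032619940449 /3265625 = 622429.07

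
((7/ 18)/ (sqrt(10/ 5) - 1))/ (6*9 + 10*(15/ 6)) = 7/ 1422 + 7*sqrt(2)/ 1422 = 0.01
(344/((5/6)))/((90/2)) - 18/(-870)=9.19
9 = 9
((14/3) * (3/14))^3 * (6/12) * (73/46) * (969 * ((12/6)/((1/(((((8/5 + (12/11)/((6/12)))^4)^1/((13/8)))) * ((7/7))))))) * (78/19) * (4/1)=668986893139968/210464375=3178622.95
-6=-6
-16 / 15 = -1.07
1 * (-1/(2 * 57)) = -1/114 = -0.01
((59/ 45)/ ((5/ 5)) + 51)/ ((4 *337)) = 1177/ 30330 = 0.04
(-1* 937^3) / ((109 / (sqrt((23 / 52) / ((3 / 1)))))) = -822656953* sqrt(897) / 8502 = -2897970.06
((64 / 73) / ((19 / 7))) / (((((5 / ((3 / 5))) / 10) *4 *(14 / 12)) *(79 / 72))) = 41472 / 547865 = 0.08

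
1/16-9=-8.94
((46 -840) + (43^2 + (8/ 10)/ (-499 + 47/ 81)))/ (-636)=-26620247/ 16047870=-1.66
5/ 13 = 0.38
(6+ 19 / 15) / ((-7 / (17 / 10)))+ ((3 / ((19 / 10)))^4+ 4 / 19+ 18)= 3100889887 / 136837050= 22.66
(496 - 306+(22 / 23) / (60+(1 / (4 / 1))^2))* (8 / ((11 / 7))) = 235195632 / 243133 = 967.35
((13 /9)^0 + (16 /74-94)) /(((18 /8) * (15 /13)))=-178516 /4995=-35.74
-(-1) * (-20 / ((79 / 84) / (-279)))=468720 / 79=5933.16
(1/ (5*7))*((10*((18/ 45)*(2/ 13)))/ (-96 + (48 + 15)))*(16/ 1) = -128/ 15015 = -0.01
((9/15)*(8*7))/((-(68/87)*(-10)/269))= 491463/425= 1156.38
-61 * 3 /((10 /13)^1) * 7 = -1665.30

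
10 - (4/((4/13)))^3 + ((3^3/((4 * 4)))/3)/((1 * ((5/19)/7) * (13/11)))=-2261313/1040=-2174.34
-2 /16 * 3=-0.38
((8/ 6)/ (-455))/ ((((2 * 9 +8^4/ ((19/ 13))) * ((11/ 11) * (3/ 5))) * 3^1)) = -38/ 65835315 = -0.00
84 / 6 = 14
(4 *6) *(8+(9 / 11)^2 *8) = 38784 / 121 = 320.53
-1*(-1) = 1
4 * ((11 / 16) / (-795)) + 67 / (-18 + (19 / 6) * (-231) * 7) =-539167 / 32680860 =-0.02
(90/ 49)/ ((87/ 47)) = 1410/ 1421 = 0.99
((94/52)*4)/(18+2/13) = 0.40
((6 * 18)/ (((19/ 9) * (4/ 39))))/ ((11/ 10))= 94770/ 209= 453.44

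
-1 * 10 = -10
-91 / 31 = -2.94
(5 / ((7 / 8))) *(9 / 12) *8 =240 / 7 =34.29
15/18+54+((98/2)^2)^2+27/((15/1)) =172945729/30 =5764857.63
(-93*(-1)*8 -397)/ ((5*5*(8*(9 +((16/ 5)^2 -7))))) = 347/ 2448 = 0.14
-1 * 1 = -1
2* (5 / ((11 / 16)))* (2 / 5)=64 / 11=5.82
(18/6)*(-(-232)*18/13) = 12528/13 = 963.69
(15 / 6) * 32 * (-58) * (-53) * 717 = 176324640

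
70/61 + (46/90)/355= 1119653/974475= 1.15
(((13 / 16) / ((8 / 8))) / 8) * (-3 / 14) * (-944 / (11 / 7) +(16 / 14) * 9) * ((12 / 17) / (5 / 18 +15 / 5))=5984199 / 2162468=2.77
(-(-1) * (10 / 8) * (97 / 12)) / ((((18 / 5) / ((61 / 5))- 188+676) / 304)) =562115 / 89358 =6.29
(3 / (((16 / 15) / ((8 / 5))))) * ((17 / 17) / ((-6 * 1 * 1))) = -3 / 4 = -0.75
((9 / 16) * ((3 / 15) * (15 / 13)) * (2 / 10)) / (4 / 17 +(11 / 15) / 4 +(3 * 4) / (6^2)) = 1377 / 39884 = 0.03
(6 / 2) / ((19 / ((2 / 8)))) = 3 / 76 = 0.04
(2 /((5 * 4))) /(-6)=-1 /60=-0.02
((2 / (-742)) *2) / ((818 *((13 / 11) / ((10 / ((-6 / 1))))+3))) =-55 / 19119114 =-0.00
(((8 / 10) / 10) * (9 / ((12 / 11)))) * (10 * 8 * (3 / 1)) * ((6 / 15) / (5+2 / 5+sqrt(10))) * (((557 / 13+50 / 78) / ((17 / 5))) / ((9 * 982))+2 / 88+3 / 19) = 16053983532 / 4937793055 -1783775948 * sqrt(10) / 2962675833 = 1.35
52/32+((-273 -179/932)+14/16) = -252285/932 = -270.69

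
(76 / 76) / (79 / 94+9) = 94 / 925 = 0.10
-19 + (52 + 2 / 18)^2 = 218422 / 81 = 2696.57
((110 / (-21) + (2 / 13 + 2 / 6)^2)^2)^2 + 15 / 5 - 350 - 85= 193.38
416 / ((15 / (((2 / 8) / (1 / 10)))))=69.33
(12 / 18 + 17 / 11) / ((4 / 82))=2993 / 66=45.35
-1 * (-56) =56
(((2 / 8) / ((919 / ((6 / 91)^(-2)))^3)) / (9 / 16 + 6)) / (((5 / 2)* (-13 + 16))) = 81124178863 / 1018466075719800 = 0.00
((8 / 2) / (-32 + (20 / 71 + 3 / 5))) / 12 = -355 / 33141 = -0.01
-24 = -24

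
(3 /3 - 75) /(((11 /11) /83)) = -6142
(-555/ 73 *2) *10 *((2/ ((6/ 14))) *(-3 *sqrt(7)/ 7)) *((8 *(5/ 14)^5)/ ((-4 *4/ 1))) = -8671875 *sqrt(7)/ 9815288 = -2.34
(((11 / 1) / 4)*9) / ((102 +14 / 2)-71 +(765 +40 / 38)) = 1881 / 61108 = 0.03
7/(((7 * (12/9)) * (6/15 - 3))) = -15/52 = -0.29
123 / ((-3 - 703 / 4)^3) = -7872 / 365525875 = -0.00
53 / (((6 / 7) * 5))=371 / 30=12.37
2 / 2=1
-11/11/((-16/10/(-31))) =-155/8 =-19.38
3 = 3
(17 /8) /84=0.03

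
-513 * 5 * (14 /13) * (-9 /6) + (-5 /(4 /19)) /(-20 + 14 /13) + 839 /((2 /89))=530614931 /12792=41480.22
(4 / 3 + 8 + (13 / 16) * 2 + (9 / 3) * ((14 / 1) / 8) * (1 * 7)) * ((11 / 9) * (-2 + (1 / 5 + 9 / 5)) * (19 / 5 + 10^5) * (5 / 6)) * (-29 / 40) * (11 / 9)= 0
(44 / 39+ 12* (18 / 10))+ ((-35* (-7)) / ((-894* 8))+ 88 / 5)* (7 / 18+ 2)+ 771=6992927033 / 8367840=835.69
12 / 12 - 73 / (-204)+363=74329 / 204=364.36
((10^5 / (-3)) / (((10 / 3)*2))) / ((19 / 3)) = -15000 / 19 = -789.47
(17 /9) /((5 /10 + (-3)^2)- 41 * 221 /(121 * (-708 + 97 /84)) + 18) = 244268750 /3569965857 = 0.07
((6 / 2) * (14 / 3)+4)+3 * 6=36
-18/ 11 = -1.64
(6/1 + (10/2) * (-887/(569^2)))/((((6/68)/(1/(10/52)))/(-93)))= -53112541924/1618805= -32809.72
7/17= 0.41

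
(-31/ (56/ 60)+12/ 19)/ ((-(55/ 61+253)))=528687/ 4119808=0.13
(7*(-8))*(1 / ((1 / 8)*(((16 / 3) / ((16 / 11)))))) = -1344 / 11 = -122.18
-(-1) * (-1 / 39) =-1 / 39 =-0.03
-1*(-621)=621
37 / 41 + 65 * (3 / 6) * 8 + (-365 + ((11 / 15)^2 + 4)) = -99.56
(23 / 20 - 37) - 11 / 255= -36611 / 1020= -35.89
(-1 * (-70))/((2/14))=490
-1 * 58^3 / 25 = -195112 / 25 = -7804.48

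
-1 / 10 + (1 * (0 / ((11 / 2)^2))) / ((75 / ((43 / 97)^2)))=-0.10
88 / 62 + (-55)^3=-5157581 / 31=-166373.58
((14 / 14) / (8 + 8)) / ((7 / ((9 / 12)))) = 0.01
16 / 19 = 0.84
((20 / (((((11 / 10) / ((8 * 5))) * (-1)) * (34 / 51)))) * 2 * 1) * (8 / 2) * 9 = -864000 / 11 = -78545.45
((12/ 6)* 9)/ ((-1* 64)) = -9/ 32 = -0.28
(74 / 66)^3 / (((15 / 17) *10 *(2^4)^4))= 861101 / 353275084800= 0.00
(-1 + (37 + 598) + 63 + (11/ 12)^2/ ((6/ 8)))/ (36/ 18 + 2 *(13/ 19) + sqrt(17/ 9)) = 147.20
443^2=196249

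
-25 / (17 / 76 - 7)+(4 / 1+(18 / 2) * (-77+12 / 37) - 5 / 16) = -41628575 / 60976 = -682.70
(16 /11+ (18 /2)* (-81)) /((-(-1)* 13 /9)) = -72027 /143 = -503.69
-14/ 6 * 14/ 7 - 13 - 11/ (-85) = -4472/ 255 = -17.54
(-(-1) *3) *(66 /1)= 198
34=34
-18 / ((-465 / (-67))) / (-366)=0.01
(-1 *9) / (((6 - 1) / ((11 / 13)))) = -99 / 65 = -1.52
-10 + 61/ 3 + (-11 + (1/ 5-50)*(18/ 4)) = -6743/ 30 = -224.77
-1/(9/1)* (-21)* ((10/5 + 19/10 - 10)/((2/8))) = -854/15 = -56.93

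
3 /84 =1 /28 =0.04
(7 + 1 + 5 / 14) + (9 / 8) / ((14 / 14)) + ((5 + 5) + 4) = 23.48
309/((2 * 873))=103/582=0.18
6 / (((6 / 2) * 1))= 2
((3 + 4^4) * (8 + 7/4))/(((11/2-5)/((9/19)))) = 2392.34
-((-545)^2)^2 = -88223850625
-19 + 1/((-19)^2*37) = -253782/13357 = -19.00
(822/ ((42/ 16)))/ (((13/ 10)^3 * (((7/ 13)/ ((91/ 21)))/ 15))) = 10960000/ 637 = 17205.65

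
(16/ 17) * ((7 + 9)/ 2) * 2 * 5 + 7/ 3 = 3959/ 51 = 77.63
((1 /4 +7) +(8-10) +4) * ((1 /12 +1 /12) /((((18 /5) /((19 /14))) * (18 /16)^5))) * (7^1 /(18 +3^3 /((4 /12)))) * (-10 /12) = -8998400 /473513931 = -0.02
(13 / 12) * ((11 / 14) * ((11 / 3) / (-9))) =-1573 / 4536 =-0.35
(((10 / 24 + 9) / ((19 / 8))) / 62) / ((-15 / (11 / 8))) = -1243 / 212040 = -0.01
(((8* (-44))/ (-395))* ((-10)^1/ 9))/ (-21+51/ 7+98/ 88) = 216832/ 2759391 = 0.08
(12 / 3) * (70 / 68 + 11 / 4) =257 / 17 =15.12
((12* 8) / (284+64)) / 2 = 4 / 29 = 0.14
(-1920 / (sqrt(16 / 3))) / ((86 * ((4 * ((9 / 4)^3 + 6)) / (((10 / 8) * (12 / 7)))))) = -19200 * sqrt(3) / 111671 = -0.30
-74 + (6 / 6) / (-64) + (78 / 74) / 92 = -74.00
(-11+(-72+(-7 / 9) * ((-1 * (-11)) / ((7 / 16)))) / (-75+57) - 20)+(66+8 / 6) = 3355 / 81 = 41.42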